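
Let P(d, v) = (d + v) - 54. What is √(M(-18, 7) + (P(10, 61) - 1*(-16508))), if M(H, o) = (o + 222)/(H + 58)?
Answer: 151*√290/20 ≈ 128.57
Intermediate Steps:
P(d, v) = -54 + d + v
M(H, o) = (222 + o)/(58 + H)
√(M(-18, 7) + (P(10, 61) - 1*(-16508))) = √((222 + 7)/(58 - 18) + ((-54 + 10 + 61) - 1*(-16508))) = √(229/40 + (17 + 16508)) = √((1/40)*229 + 16525) = √(229/40 + 16525) = √(661229/40) = 151*√290/20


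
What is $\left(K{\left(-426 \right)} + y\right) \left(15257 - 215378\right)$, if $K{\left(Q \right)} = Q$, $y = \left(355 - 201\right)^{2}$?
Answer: $-4660818090$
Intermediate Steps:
$y = 23716$ ($y = 154^{2} = 23716$)
$\left(K{\left(-426 \right)} + y\right) \left(15257 - 215378\right) = \left(-426 + 23716\right) \left(15257 - 215378\right) = 23290 \left(15257 - 215378\right) = 23290 \left(-200121\right) = -4660818090$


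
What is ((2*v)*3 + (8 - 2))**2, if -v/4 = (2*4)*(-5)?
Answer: 933156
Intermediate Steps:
v = 160 (v = -4*2*4*(-5) = -32*(-5) = -4*(-40) = 160)
((2*v)*3 + (8 - 2))**2 = ((2*160)*3 + (8 - 2))**2 = (320*3 + 6)**2 = (960 + 6)**2 = 966**2 = 933156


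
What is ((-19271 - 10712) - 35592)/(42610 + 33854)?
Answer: -65575/76464 ≈ -0.85759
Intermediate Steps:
((-19271 - 10712) - 35592)/(42610 + 33854) = (-29983 - 35592)/76464 = -65575*1/76464 = -65575/76464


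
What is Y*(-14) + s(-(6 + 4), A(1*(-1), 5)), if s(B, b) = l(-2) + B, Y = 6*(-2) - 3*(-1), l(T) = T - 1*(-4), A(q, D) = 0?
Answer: 118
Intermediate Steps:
l(T) = 4 + T (l(T) = T + 4 = 4 + T)
Y = -9 (Y = -12 + 3 = -9)
s(B, b) = 2 + B (s(B, b) = (4 - 2) + B = 2 + B)
Y*(-14) + s(-(6 + 4), A(1*(-1), 5)) = -9*(-14) + (2 - (6 + 4)) = 126 + (2 - 1*10) = 126 + (2 - 10) = 126 - 8 = 118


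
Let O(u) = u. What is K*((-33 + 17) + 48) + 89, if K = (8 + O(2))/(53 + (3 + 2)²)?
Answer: 3631/39 ≈ 93.103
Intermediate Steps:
K = 5/39 (K = (8 + 2)/(53 + (3 + 2)²) = 10/(53 + 5²) = 10/(53 + 25) = 10/78 = 10*(1/78) = 5/39 ≈ 0.12821)
K*((-33 + 17) + 48) + 89 = 5*((-33 + 17) + 48)/39 + 89 = 5*(-16 + 48)/39 + 89 = (5/39)*32 + 89 = 160/39 + 89 = 3631/39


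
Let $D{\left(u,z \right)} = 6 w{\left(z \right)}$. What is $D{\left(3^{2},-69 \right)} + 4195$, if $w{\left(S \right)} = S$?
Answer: $3781$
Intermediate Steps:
$D{\left(u,z \right)} = 6 z$
$D{\left(3^{2},-69 \right)} + 4195 = 6 \left(-69\right) + 4195 = -414 + 4195 = 3781$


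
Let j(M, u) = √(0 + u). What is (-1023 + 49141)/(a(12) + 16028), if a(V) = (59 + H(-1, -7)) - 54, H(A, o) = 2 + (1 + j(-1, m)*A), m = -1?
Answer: 771620248/257153297 + 48118*I/257153297 ≈ 3.0006 + 0.00018712*I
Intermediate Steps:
j(M, u) = √u
H(A, o) = 3 + I*A (H(A, o) = 2 + (1 + √(-1)*A) = 2 + (1 + I*A) = 3 + I*A)
a(V) = 8 - I (a(V) = (59 + (3 + I*(-1))) - 54 = (59 + (3 - I)) - 54 = (62 - I) - 54 = 8 - I)
(-1023 + 49141)/(a(12) + 16028) = (-1023 + 49141)/((8 - I) + 16028) = 48118/(16036 - I) = 48118*((16036 + I)/257153297) = 48118*(16036 + I)/257153297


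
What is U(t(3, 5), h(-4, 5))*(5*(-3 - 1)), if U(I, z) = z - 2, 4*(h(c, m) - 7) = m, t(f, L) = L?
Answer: -125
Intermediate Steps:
h(c, m) = 7 + m/4
U(I, z) = -2 + z
U(t(3, 5), h(-4, 5))*(5*(-3 - 1)) = (-2 + (7 + (1/4)*5))*(5*(-3 - 1)) = (-2 + (7 + 5/4))*(5*(-4)) = (-2 + 33/4)*(-20) = (25/4)*(-20) = -125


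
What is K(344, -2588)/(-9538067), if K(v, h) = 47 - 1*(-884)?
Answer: -133/1362581 ≈ -9.7609e-5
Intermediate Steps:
K(v, h) = 931 (K(v, h) = 47 + 884 = 931)
K(344, -2588)/(-9538067) = 931/(-9538067) = 931*(-1/9538067) = -133/1362581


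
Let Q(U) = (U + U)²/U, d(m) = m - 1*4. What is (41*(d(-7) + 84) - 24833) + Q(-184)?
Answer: -22576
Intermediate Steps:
d(m) = -4 + m (d(m) = m - 4 = -4 + m)
Q(U) = 4*U (Q(U) = (2*U)²/U = (4*U²)/U = 4*U)
(41*(d(-7) + 84) - 24833) + Q(-184) = (41*((-4 - 7) + 84) - 24833) + 4*(-184) = (41*(-11 + 84) - 24833) - 736 = (41*73 - 24833) - 736 = (2993 - 24833) - 736 = -21840 - 736 = -22576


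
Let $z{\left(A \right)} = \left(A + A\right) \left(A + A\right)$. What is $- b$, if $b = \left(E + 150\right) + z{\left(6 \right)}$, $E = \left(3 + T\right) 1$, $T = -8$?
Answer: $-289$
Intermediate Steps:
$z{\left(A \right)} = 4 A^{2}$ ($z{\left(A \right)} = 2 A 2 A = 4 A^{2}$)
$E = -5$ ($E = \left(3 - 8\right) 1 = \left(-5\right) 1 = -5$)
$b = 289$ ($b = \left(-5 + 150\right) + 4 \cdot 6^{2} = 145 + 4 \cdot 36 = 145 + 144 = 289$)
$- b = \left(-1\right) 289 = -289$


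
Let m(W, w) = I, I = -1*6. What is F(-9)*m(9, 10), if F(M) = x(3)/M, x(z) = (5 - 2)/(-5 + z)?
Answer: -1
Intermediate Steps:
x(z) = 3/(-5 + z)
I = -6
m(W, w) = -6
F(M) = -3/(2*M) (F(M) = (3/(-5 + 3))/M = (3/(-2))/M = (3*(-½))/M = -3/(2*M))
F(-9)*m(9, 10) = -3/2/(-9)*(-6) = -3/2*(-⅑)*(-6) = (⅙)*(-6) = -1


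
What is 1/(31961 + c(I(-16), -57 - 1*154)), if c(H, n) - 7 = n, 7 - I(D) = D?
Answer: 1/31757 ≈ 3.1489e-5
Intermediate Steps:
I(D) = 7 - D
c(H, n) = 7 + n
1/(31961 + c(I(-16), -57 - 1*154)) = 1/(31961 + (7 + (-57 - 1*154))) = 1/(31961 + (7 + (-57 - 154))) = 1/(31961 + (7 - 211)) = 1/(31961 - 204) = 1/31757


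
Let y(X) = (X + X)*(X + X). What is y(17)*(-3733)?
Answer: -4315348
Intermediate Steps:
y(X) = 4*X² (y(X) = (2*X)*(2*X) = 4*X²)
y(17)*(-3733) = (4*17²)*(-3733) = (4*289)*(-3733) = 1156*(-3733) = -4315348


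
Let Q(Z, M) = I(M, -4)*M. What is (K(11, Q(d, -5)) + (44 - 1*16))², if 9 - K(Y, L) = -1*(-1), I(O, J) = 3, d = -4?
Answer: 1296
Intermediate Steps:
Q(Z, M) = 3*M
K(Y, L) = 8 (K(Y, L) = 9 - (-1)*(-1) = 9 - 1*1 = 9 - 1 = 8)
(K(11, Q(d, -5)) + (44 - 1*16))² = (8 + (44 - 1*16))² = (8 + (44 - 16))² = (8 + 28)² = 36² = 1296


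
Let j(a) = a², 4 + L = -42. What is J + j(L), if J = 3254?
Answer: 5370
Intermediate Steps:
L = -46 (L = -4 - 42 = -46)
J + j(L) = 3254 + (-46)² = 3254 + 2116 = 5370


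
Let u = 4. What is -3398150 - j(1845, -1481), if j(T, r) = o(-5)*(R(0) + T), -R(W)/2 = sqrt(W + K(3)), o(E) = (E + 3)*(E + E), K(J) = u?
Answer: -3434970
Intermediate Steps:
K(J) = 4
o(E) = 2*E*(3 + E) (o(E) = (3 + E)*(2*E) = 2*E*(3 + E))
R(W) = -2*sqrt(4 + W) (R(W) = -2*sqrt(W + 4) = -2*sqrt(4 + W))
j(T, r) = -80 + 20*T (j(T, r) = (2*(-5)*(3 - 5))*(-2*sqrt(4 + 0) + T) = (2*(-5)*(-2))*(-2*sqrt(4) + T) = 20*(-2*2 + T) = 20*(-4 + T) = -80 + 20*T)
-3398150 - j(1845, -1481) = -3398150 - (-80 + 20*1845) = -3398150 - (-80 + 36900) = -3398150 - 1*36820 = -3398150 - 36820 = -3434970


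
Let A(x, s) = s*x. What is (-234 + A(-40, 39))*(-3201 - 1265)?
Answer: 8012004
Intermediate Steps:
(-234 + A(-40, 39))*(-3201 - 1265) = (-234 + 39*(-40))*(-3201 - 1265) = (-234 - 1560)*(-4466) = -1794*(-4466) = 8012004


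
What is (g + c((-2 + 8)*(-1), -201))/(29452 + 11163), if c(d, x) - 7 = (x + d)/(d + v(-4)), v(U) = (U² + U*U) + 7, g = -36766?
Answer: -404418/446765 ≈ -0.90521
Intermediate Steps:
v(U) = 7 + 2*U² (v(U) = (U² + U²) + 7 = 2*U² + 7 = 7 + 2*U²)
c(d, x) = 7 + (d + x)/(39 + d) (c(d, x) = 7 + (x + d)/(d + (7 + 2*(-4)²)) = 7 + (d + x)/(d + (7 + 2*16)) = 7 + (d + x)/(d + (7 + 32)) = 7 + (d + x)/(d + 39) = 7 + (d + x)/(39 + d))
(g + c((-2 + 8)*(-1), -201))/(29452 + 11163) = (-36766 + (273 - 201 + 8*((-2 + 8)*(-1)))/(39 + (-2 + 8)*(-1)))/(29452 + 11163) = (-36766 + (273 - 201 + 8*(6*(-1)))/(39 + 6*(-1)))/40615 = (-36766 + (273 - 201 + 8*(-6))/(39 - 6))*(1/40615) = (-36766 + (273 - 201 - 48)/33)*(1/40615) = (-36766 + (1/33)*24)*(1/40615) = (-36766 + 8/11)*(1/40615) = -404418/11*1/40615 = -404418/446765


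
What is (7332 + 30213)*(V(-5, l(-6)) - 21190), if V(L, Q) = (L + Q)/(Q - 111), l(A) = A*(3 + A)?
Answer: -24663097745/31 ≈ -7.9558e+8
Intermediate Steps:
V(L, Q) = (L + Q)/(-111 + Q)
(7332 + 30213)*(V(-5, l(-6)) - 21190) = (7332 + 30213)*((-5 - 6*(3 - 6))/(-111 - 6*(3 - 6)) - 21190) = 37545*((-5 - 6*(-3))/(-111 - 6*(-3)) - 21190) = 37545*((-5 + 18)/(-111 + 18) - 21190) = 37545*(13/(-93) - 21190) = 37545*(-1/93*13 - 21190) = 37545*(-13/93 - 21190) = 37545*(-1970683/93) = -24663097745/31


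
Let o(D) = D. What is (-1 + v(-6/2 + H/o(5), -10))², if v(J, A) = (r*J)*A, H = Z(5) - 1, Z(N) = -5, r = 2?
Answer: 6889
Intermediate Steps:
H = -6 (H = -5 - 1 = -6)
v(J, A) = 2*A*J (v(J, A) = (2*J)*A = 2*A*J)
(-1 + v(-6/2 + H/o(5), -10))² = (-1 + 2*(-10)*(-6/2 - 6/5))² = (-1 + 2*(-10)*(-6*½ - 6*⅕))² = (-1 + 2*(-10)*(-3 - 6/5))² = (-1 + 2*(-10)*(-21/5))² = (-1 + 84)² = 83² = 6889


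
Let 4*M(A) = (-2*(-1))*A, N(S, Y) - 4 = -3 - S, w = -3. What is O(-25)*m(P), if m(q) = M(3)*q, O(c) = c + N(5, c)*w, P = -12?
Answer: 234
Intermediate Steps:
N(S, Y) = 1 - S (N(S, Y) = 4 + (-3 - S) = 1 - S)
M(A) = A/2 (M(A) = ((-2*(-1))*A)/4 = (2*A)/4 = A/2)
O(c) = 12 + c (O(c) = c + (1 - 1*5)*(-3) = c + (1 - 5)*(-3) = c - 4*(-3) = c + 12 = 12 + c)
m(q) = 3*q/2 (m(q) = ((1/2)*3)*q = 3*q/2)
O(-25)*m(P) = (12 - 25)*((3/2)*(-12)) = -13*(-18) = 234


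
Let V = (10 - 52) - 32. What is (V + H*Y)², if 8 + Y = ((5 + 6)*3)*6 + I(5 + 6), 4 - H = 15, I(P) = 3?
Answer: 4826809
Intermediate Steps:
H = -11 (H = 4 - 1*15 = 4 - 15 = -11)
Y = 193 (Y = -8 + (((5 + 6)*3)*6 + 3) = -8 + ((11*3)*6 + 3) = -8 + (33*6 + 3) = -8 + (198 + 3) = -8 + 201 = 193)
V = -74 (V = -42 - 32 = -74)
(V + H*Y)² = (-74 - 11*193)² = (-74 - 2123)² = (-2197)² = 4826809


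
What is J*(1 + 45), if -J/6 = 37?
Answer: -10212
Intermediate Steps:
J = -222 (J = -6*37 = -222)
J*(1 + 45) = -222*(1 + 45) = -222*46 = -10212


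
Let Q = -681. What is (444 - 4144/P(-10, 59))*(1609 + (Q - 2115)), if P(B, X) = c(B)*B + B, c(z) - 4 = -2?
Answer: -10364884/15 ≈ -6.9099e+5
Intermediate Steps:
c(z) = 2 (c(z) = 4 - 2 = 2)
P(B, X) = 3*B (P(B, X) = 2*B + B = 3*B)
(444 - 4144/P(-10, 59))*(1609 + (Q - 2115)) = (444 - 4144/(3*(-10)))*(1609 + (-681 - 2115)) = (444 - 4144/(-30))*(1609 - 2796) = (444 - 4144*(-1/30))*(-1187) = (444 + 2072/15)*(-1187) = (8732/15)*(-1187) = -10364884/15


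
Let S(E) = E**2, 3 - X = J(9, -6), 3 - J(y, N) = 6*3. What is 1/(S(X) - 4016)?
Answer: -1/3692 ≈ -0.00027086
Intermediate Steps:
J(y, N) = -15 (J(y, N) = 3 - 6*3 = 3 - 1*18 = 3 - 18 = -15)
X = 18 (X = 3 - 1*(-15) = 3 + 15 = 18)
1/(S(X) - 4016) = 1/(18**2 - 4016) = 1/(324 - 4016) = 1/(-3692) = -1/3692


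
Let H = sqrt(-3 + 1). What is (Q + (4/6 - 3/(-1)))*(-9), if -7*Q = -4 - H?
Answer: -267/7 - 9*I*sqrt(2)/7 ≈ -38.143 - 1.8183*I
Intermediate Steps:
H = I*sqrt(2) (H = sqrt(-2) = I*sqrt(2) ≈ 1.4142*I)
Q = 4/7 + I*sqrt(2)/7 (Q = -(-4 - I*sqrt(2))/7 = 4/7 + I*sqrt(2)/7 ≈ 0.57143 + 0.20203*I)
(Q + (4/6 - 3/(-1)))*(-9) = ((4/7 + I*sqrt(2)/7) + (4/6 - 3/(-1)))*(-9) = ((4/7 + I*sqrt(2)/7) + (4*(1/6) - 3*(-1)))*(-9) = ((4/7 + I*sqrt(2)/7) + (2/3 + 3))*(-9) = ((4/7 + I*sqrt(2)/7) + 11/3)*(-9) = (89/21 + I*sqrt(2)/7)*(-9) = -267/7 - 9*I*sqrt(2)/7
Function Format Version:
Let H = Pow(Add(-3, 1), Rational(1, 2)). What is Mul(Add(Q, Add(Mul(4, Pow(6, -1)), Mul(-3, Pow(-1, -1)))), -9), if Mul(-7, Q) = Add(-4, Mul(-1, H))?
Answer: Add(Rational(-267, 7), Mul(Rational(-9, 7), I, Pow(2, Rational(1, 2)))) ≈ Add(-38.143, Mul(-1.8183, I))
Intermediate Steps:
H = Mul(I, Pow(2, Rational(1, 2))) (H = Pow(-2, Rational(1, 2)) = Mul(I, Pow(2, Rational(1, 2))) ≈ Mul(1.4142, I))
Q = Add(Rational(4, 7), Mul(Rational(1, 7), I, Pow(2, Rational(1, 2)))) (Q = Mul(Rational(-1, 7), Add(-4, Mul(-1, Mul(I, Pow(2, Rational(1, 2)))))) = Mul(Rational(-1, 7), Add(-4, Mul(-1, I, Pow(2, Rational(1, 2))))) = Add(Rational(4, 7), Mul(Rational(1, 7), I, Pow(2, Rational(1, 2)))) ≈ Add(0.57143, Mul(0.20203, I)))
Mul(Add(Q, Add(Mul(4, Pow(6, -1)), Mul(-3, Pow(-1, -1)))), -9) = Mul(Add(Add(Rational(4, 7), Mul(Rational(1, 7), I, Pow(2, Rational(1, 2)))), Add(Mul(4, Pow(6, -1)), Mul(-3, Pow(-1, -1)))), -9) = Mul(Add(Add(Rational(4, 7), Mul(Rational(1, 7), I, Pow(2, Rational(1, 2)))), Add(Mul(4, Rational(1, 6)), Mul(-3, -1))), -9) = Mul(Add(Add(Rational(4, 7), Mul(Rational(1, 7), I, Pow(2, Rational(1, 2)))), Add(Rational(2, 3), 3)), -9) = Mul(Add(Add(Rational(4, 7), Mul(Rational(1, 7), I, Pow(2, Rational(1, 2)))), Rational(11, 3)), -9) = Mul(Add(Rational(89, 21), Mul(Rational(1, 7), I, Pow(2, Rational(1, 2)))), -9) = Add(Rational(-267, 7), Mul(Rational(-9, 7), I, Pow(2, Rational(1, 2))))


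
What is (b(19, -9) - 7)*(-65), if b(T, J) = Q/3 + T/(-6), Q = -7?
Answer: 1625/2 ≈ 812.50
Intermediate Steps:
b(T, J) = -7/3 - T/6 (b(T, J) = -7/3 + T/(-6) = -7*⅓ + T*(-⅙) = -7/3 - T/6)
(b(19, -9) - 7)*(-65) = ((-7/3 - ⅙*19) - 7)*(-65) = ((-7/3 - 19/6) - 7)*(-65) = (-11/2 - 7)*(-65) = -25/2*(-65) = 1625/2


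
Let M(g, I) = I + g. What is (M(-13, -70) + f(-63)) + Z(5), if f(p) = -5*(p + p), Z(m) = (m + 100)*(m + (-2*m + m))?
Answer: 547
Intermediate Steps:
Z(m) = 0 (Z(m) = (100 + m)*(m - m) = (100 + m)*0 = 0)
f(p) = -10*p
(M(-13, -70) + f(-63)) + Z(5) = ((-70 - 13) - 10*(-63)) + 0 = (-83 + 630) + 0 = 547 + 0 = 547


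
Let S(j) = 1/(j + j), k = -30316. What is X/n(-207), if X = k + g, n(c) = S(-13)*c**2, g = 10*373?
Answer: 76804/4761 ≈ 16.132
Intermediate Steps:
g = 3730
S(j) = 1/(2*j)
n(c) = -c**2/26 (n(c) = ((1/2)/(-13))*c**2 = ((1/2)*(-1/13))*c**2 = -c**2/26)
X = -26586 (X = -30316 + 3730 = -26586)
X/n(-207) = -26586/((-1/26*(-207)**2)) = -26586/((-1/26*42849)) = -26586/(-42849/26) = -26586*(-26/42849) = 76804/4761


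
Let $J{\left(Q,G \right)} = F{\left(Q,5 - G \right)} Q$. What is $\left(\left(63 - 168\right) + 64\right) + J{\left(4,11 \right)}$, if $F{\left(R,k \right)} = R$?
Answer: $-25$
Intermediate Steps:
$J{\left(Q,G \right)} = Q^{2}$ ($J{\left(Q,G \right)} = Q Q = Q^{2}$)
$\left(\left(63 - 168\right) + 64\right) + J{\left(4,11 \right)} = \left(\left(63 - 168\right) + 64\right) + 4^{2} = \left(-105 + 64\right) + 16 = -41 + 16 = -25$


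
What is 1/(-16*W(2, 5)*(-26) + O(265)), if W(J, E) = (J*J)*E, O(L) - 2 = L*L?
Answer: 1/78547 ≈ 1.2731e-5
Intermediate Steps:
O(L) = 2 + L**2 (O(L) = 2 + L*L = 2 + L**2)
W(J, E) = E*J**2 (W(J, E) = J**2*E = E*J**2)
1/(-16*W(2, 5)*(-26) + O(265)) = 1/(-80*2**2*(-26) + (2 + 265**2)) = 1/(-80*4*(-26) + (2 + 70225)) = 1/(-16*20*(-26) + 70227) = 1/(-320*(-26) + 70227) = 1/(8320 + 70227) = 1/78547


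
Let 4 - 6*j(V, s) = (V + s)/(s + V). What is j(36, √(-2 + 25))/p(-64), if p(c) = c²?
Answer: 1/8192 ≈ 0.00012207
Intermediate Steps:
j(V, s) = ½ (j(V, s) = ⅔ - (V + s)/(6*(s + V)) = ⅔ - (V + s)/(6*(V + s)) = ⅔ - ⅙*1 = ⅔ - ⅙ = ½)
j(36, √(-2 + 25))/p(-64) = 1/(2*((-64)²)) = (½)/4096 = (½)*(1/4096) = 1/8192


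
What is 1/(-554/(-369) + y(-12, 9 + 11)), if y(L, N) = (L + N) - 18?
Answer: -369/3136 ≈ -0.11767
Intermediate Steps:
y(L, N) = -18 + L + N
1/(-554/(-369) + y(-12, 9 + 11)) = 1/(-554/(-369) + (-18 - 12 + (9 + 11))) = 1/(-554*(-1/369) + (-18 - 12 + 20)) = 1/(554/369 - 10) = 1/(-3136/369) = -369/3136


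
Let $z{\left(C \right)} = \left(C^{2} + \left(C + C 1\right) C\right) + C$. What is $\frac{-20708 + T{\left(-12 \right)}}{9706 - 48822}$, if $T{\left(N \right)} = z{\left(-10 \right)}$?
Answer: $\frac{10209}{19558} \approx 0.52199$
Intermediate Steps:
$z{\left(C \right)} = C + 3 C^{2}$ ($z{\left(C \right)} = \left(C^{2} + \left(C + C\right) C\right) + C = \left(C^{2} + 2 C C\right) + C = \left(C^{2} + 2 C^{2}\right) + C = 3 C^{2} + C = C + 3 C^{2}$)
$T{\left(N \right)} = 290$ ($T{\left(N \right)} = - 10 \left(1 + 3 \left(-10\right)\right) = - 10 \left(1 - 30\right) = \left(-10\right) \left(-29\right) = 290$)
$\frac{-20708 + T{\left(-12 \right)}}{9706 - 48822} = \frac{-20708 + 290}{9706 - 48822} = - \frac{20418}{-39116} = \left(-20418\right) \left(- \frac{1}{39116}\right) = \frac{10209}{19558}$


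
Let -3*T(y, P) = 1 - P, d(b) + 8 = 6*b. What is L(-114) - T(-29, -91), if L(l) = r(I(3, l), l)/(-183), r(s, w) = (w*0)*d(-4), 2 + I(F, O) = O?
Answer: 92/3 ≈ 30.667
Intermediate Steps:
I(F, O) = -2 + O
d(b) = -8 + 6*b
r(s, w) = 0 (r(s, w) = (w*0)*(-8 + 6*(-4)) = 0*(-8 - 24) = 0*(-32) = 0)
L(l) = 0 (L(l) = 0/(-183) = 0*(-1/183) = 0)
T(y, P) = -⅓ + P/3 (T(y, P) = -(1 - P)/3 = -⅓ + P/3)
L(-114) - T(-29, -91) = 0 - (-⅓ + (⅓)*(-91)) = 0 - (-⅓ - 91/3) = 0 - 1*(-92/3) = 0 + 92/3 = 92/3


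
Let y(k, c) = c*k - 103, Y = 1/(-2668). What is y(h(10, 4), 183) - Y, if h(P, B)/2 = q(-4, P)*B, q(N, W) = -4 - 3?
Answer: -27616467/2668 ≈ -10351.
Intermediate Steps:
q(N, W) = -7
h(P, B) = -14*B (h(P, B) = 2*(-7*B) = -14*B)
Y = -1/2668 ≈ -0.00037481
y(k, c) = -103 + c*k
y(h(10, 4), 183) - Y = (-103 + 183*(-14*4)) - 1*(-1/2668) = (-103 + 183*(-56)) + 1/2668 = (-103 - 10248) + 1/2668 = -10351 + 1/2668 = -27616467/2668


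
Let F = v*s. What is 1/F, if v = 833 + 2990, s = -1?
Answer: -1/3823 ≈ -0.00026157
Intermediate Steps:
v = 3823
F = -3823 (F = 3823*(-1) = -3823)
1/F = 1/(-3823) = -1/3823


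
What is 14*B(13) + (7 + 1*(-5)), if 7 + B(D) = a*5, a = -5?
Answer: -446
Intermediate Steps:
B(D) = -32 (B(D) = -7 - 5*5 = -7 - 25 = -32)
14*B(13) + (7 + 1*(-5)) = 14*(-32) + (7 + 1*(-5)) = -448 + (7 - 5) = -448 + 2 = -446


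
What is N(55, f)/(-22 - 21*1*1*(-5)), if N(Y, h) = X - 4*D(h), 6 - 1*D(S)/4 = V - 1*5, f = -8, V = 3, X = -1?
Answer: -129/83 ≈ -1.5542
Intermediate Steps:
D(S) = 32 (D(S) = 24 - 4*(3 - 1*5) = 24 - 4*(3 - 5) = 24 - 4*(-2) = 24 + 8 = 32)
N(Y, h) = -129 (N(Y, h) = -1 - 4*32 = -1 - 128 = -129)
N(55, f)/(-22 - 21*1*1*(-5)) = -129/(-22 - 21*1*1*(-5)) = -129/(-22 - 21*(-5)) = -129/(-22 + 105) = -129/83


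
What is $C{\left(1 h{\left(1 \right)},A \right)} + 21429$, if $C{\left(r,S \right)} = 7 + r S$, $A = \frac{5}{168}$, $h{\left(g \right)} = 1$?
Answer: $\frac{3601253}{168} \approx 21436.0$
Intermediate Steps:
$A = \frac{5}{168}$ ($A = 5 \cdot \frac{1}{168} = \frac{5}{168} \approx 0.029762$)
$C{\left(r,S \right)} = 7 + S r$
$C{\left(1 h{\left(1 \right)},A \right)} + 21429 = \left(7 + \frac{5 \cdot 1 \cdot 1}{168}\right) + 21429 = \left(7 + \frac{5}{168} \cdot 1\right) + 21429 = \left(7 + \frac{5}{168}\right) + 21429 = \frac{1181}{168} + 21429 = \frac{3601253}{168}$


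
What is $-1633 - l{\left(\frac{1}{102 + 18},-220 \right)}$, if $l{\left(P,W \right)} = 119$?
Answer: $-1752$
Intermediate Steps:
$-1633 - l{\left(\frac{1}{102 + 18},-220 \right)} = -1633 - 119 = -1752$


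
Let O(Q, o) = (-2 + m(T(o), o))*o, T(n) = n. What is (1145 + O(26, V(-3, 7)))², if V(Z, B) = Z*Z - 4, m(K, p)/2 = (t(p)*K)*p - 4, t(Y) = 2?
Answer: 2544025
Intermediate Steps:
m(K, p) = -8 + 4*K*p (m(K, p) = 2*((2*K)*p - 4) = 2*(2*K*p - 4) = 2*(-4 + 2*K*p) = -8 + 4*K*p)
V(Z, B) = -4 + Z² (V(Z, B) = Z² - 4 = -4 + Z²)
O(Q, o) = o*(-10 + 4*o²) (O(Q, o) = (-2 + (-8 + 4*o*o))*o = (-2 + (-8 + 4*o²))*o = (-10 + 4*o²)*o = o*(-10 + 4*o²))
(1145 + O(26, V(-3, 7)))² = (1145 + (-10*(-4 + (-3)²) + 4*(-4 + (-3)²)³))² = (1145 + (-10*(-4 + 9) + 4*(-4 + 9)³))² = (1145 + (-10*5 + 4*5³))² = (1145 + (-50 + 4*125))² = (1145 + (-50 + 500))² = (1145 + 450)² = 1595² = 2544025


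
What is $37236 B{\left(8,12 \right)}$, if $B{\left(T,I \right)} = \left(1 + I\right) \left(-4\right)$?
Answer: $-1936272$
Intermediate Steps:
$B{\left(T,I \right)} = -4 - 4 I$
$37236 B{\left(8,12 \right)} = 37236 \left(-4 - 48\right) = 37236 \left(-52\right) = -1936272$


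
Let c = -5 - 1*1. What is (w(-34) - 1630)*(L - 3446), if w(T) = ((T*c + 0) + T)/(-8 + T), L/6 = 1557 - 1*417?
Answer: -116465110/21 ≈ -5.5460e+6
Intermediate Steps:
c = -6 (c = -5 - 1 = -6)
L = 6840 (L = 6*(1557 - 1*417) = 6*(1557 - 417) = 6*1140 = 6840)
w(T) = -5*T/(-8 + T) (w(T) = ((T*(-6) + 0) + T)/(-8 + T) = ((-6*T + 0) + T)/(-8 + T) = (-6*T + T)/(-8 + T) = (-5*T)/(-8 + T) = -5*T/(-8 + T))
(w(-34) - 1630)*(L - 3446) = (-5*(-34)/(-8 - 34) - 1630)*(6840 - 3446) = (-5*(-34)/(-42) - 1630)*3394 = (-5*(-34)*(-1/42) - 1630)*3394 = (-85/21 - 1630)*3394 = -34315/21*3394 = -116465110/21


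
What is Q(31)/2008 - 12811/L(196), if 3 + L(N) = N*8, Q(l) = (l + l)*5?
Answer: -12619669/1571260 ≈ -8.0316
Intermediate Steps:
Q(l) = 10*l (Q(l) = (2*l)*5 = 10*l)
L(N) = -3 + 8*N (L(N) = -3 + N*8 = -3 + 8*N)
Q(31)/2008 - 12811/L(196) = (10*31)/2008 - 12811/(-3 + 8*196) = 310*(1/2008) - 12811/(-3 + 1568) = 155/1004 - 12811/1565 = -12619669/1571260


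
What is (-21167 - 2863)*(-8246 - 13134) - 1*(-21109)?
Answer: 513782509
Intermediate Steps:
(-21167 - 2863)*(-8246 - 13134) - 1*(-21109) = -24030*(-21380) + 21109 = 513761400 + 21109 = 513782509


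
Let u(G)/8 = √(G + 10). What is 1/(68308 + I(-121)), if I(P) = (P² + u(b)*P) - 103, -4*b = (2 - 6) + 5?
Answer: 41423/3427161866 + 121*√39/1713580933 ≈ 1.2528e-5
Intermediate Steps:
b = -¼ (b = -((2 - 6) + 5)/4 = -(-4 + 5)/4 = -¼*1 = -¼ ≈ -0.25000)
u(G) = 8*√(10 + G) (u(G) = 8*√(G + 10) = 8*√(10 + G))
I(P) = -103 + P² + 4*P*√39 (I(P) = (P² + (8*√(10 - ¼))*P) - 103 = (P² + (8*√(39/4))*P) - 103 = (P² + (8*(√39/2))*P) - 103 = (P² + (4*√39)*P) - 103 = (P² + 4*P*√39) - 103 = -103 + P² + 4*P*√39)
1/(68308 + I(-121)) = 1/(68308 + (-103 + (-121)² + 4*(-121)*√39)) = 1/(68308 + (-103 + 14641 - 484*√39)) = 1/(68308 + (14538 - 484*√39)) = 1/(82846 - 484*√39)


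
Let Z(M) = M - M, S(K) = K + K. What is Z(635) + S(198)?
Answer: 396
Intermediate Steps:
S(K) = 2*K
Z(M) = 0
Z(635) + S(198) = 0 + 2*198 = 0 + 396 = 396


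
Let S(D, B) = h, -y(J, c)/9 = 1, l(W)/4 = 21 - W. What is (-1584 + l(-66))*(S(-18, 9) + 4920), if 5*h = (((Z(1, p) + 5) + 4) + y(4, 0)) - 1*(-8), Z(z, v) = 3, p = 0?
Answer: -30419196/5 ≈ -6.0838e+6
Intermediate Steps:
l(W) = 84 - 4*W (l(W) = 4*(21 - W) = 84 - 4*W)
y(J, c) = -9 (y(J, c) = -9*1 = -9)
h = 11/5 (h = ((((3 + 5) + 4) - 9) - 1*(-8))/5 = (((8 + 4) - 9) + 8)/5 = ((12 - 9) + 8)/5 = (3 + 8)/5 = (1/5)*11 = 11/5 ≈ 2.2000)
S(D, B) = 11/5
(-1584 + l(-66))*(S(-18, 9) + 4920) = (-1584 + (84 - 4*(-66)))*(11/5 + 4920) = (-1584 + (84 + 264))*(24611/5) = (-1584 + 348)*(24611/5) = -1236*24611/5 = -30419196/5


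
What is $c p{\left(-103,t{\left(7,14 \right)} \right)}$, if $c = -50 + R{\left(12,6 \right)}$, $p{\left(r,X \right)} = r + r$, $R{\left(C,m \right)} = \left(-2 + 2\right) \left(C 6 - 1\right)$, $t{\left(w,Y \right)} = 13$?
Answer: $10300$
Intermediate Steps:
$R{\left(C,m \right)} = 0$ ($R{\left(C,m \right)} = 0 \left(6 C - 1\right) = 0 \left(-1 + 6 C\right) = 0$)
$p{\left(r,X \right)} = 2 r$
$c = -50$ ($c = -50 + 0 = -50$)
$c p{\left(-103,t{\left(7,14 \right)} \right)} = - 50 \cdot 2 \left(-103\right) = \left(-50\right) \left(-206\right) = 10300$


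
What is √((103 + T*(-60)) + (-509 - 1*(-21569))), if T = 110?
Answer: √14563 ≈ 120.68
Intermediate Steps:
√((103 + T*(-60)) + (-509 - 1*(-21569))) = √((103 + 110*(-60)) + (-509 - 1*(-21569))) = √((103 - 6600) + (-509 + 21569)) = √(-6497 + 21060) = √14563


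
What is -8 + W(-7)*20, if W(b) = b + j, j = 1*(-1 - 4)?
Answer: -248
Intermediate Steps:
j = -5 (j = 1*(-5) = -5)
W(b) = -5 + b (W(b) = b - 5 = -5 + b)
-8 + W(-7)*20 = -8 + (-5 - 7)*20 = -8 - 12*20 = -8 - 240 = -248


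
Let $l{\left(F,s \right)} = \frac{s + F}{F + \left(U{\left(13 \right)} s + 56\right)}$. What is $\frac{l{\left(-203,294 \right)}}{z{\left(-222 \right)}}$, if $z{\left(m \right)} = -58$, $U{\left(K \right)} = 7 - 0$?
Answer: $- \frac{1}{1218} \approx -0.00082102$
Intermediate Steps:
$U{\left(K \right)} = 7$ ($U{\left(K \right)} = 7 + 0 = 7$)
$l{\left(F,s \right)} = \frac{F + s}{56 + F + 7 s}$ ($l{\left(F,s \right)} = \frac{s + F}{F + \left(7 s + 56\right)} = \frac{F + s}{F + \left(56 + 7 s\right)} = \frac{F + s}{56 + F + 7 s}$)
$\frac{l{\left(-203,294 \right)}}{z{\left(-222 \right)}} = \frac{\frac{1}{56 - 203 + 7 \cdot 294} \left(-203 + 294\right)}{-58} = \frac{1}{56 - 203 + 2058} \cdot 91 \left(- \frac{1}{58}\right) = \frac{1}{1911} \cdot 91 \left(- \frac{1}{58}\right) = \frac{1}{21} \left(- \frac{1}{58}\right) = - \frac{1}{1218}$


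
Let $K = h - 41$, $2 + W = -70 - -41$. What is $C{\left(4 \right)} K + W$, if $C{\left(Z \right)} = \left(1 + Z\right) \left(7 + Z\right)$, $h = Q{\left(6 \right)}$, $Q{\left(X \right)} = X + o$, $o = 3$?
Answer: $-1791$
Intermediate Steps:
$W = -31$ ($W = -2 - 29 = -31$)
$Q{\left(X \right)} = 3 + X$ ($Q{\left(X \right)} = X + 3 = 3 + X$)
$h = 9$ ($h = 3 + 6 = 9$)
$K = -32$ ($K = 9 - 41 = -32$)
$C{\left(4 \right)} K + W = \left(7 + 4^{2} + 8 \cdot 4\right) \left(-32\right) - 31 = \left(7 + 16 + 32\right) \left(-32\right) - 31 = 55 \left(-32\right) - 31 = -1760 - 31 = -1791$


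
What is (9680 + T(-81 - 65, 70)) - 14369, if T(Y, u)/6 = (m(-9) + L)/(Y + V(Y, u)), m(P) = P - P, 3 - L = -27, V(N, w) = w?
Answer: -89136/19 ≈ -4691.4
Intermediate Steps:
L = 30 (L = 3 - 1*(-27) = 3 + 27 = 30)
m(P) = 0
T(Y, u) = 180/(Y + u) (T(Y, u) = 6*((0 + 30)/(Y + u)) = 6*(30/(Y + u)) = 180/(Y + u))
(9680 + T(-81 - 65, 70)) - 14369 = (9680 + 180/((-81 - 65) + 70)) - 14369 = (9680 + 180/(-146 + 70)) - 14369 = (9680 + 180/(-76)) - 14369 = (9680 + 180*(-1/76)) - 14369 = (9680 - 45/19) - 14369 = 183875/19 - 14369 = -89136/19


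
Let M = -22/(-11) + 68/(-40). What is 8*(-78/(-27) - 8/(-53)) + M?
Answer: 117431/4770 ≈ 24.619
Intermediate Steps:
M = 3/10 (M = -22*(-1/11) + 68*(-1/40) = 2 - 17/10 = 3/10 ≈ 0.30000)
8*(-78/(-27) - 8/(-53)) + M = 8*(-78/(-27) - 8/(-53)) + 3/10 = 8*(-78*(-1/27) - 8*(-1/53)) + 3/10 = 8*(26/9 + 8/53) + 3/10 = 8*(1450/477) + 3/10 = 11600/477 + 3/10 = 117431/4770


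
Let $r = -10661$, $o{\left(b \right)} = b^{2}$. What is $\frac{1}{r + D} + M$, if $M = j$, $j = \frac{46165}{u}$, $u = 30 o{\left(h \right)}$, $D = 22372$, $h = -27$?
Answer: $\frac{108132037}{51223914} \approx 2.111$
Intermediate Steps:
$u = 21870$ ($u = 30 \left(-27\right)^{2} = 30 \cdot 729 = 21870$)
$j = \frac{9233}{4374}$ ($j = \frac{46165}{21870} = 46165 \cdot \frac{1}{21870} = \frac{9233}{4374} \approx 2.1109$)
$M = \frac{9233}{4374} \approx 2.1109$
$\frac{1}{r + D} + M = \frac{1}{-10661 + 22372} + \frac{9233}{4374} = \frac{1}{11711} + \frac{9233}{4374} = \frac{108132037}{51223914}$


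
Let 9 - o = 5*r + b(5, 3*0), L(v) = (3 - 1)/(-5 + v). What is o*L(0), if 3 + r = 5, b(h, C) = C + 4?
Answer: 2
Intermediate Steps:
b(h, C) = 4 + C
r = 2 (r = -3 + 5 = 2)
L(v) = 2/(-5 + v)
o = -5 (o = 9 - (5*2 + (4 + 3*0)) = 9 - (10 + (4 + 0)) = 9 - (10 + 4) = 9 - 1*14 = 9 - 14 = -5)
o*L(0) = -10/(-5 + 0) = -10/(-5) = -10*(-1)/5 = -5*(-2/5) = 2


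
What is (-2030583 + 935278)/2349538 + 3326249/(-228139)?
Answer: -8065030210357/536021249782 ≈ -15.046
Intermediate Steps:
(-2030583 + 935278)/2349538 + 3326249/(-228139) = -1095305*1/2349538 + 3326249*(-1/228139) = -1095305/2349538 - 3326249/228139 = -8065030210357/536021249782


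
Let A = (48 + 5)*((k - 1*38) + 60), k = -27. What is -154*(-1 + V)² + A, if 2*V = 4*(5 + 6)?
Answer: -68179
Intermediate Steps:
V = 22 (V = (4*(5 + 6))/2 = (4*11)/2 = (½)*44 = 22)
A = -265 (A = (48 + 5)*((-27 - 1*38) + 60) = 53*((-27 - 38) + 60) = 53*(-65 + 60) = 53*(-5) = -265)
-154*(-1 + V)² + A = -154*(-1 + 22)² - 265 = -154*21² - 265 = -154*441 - 265 = -67914 - 265 = -68179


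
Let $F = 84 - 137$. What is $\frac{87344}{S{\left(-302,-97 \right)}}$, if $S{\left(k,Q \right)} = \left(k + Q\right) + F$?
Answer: $- \frac{21836}{113} \approx -193.24$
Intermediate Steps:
$F = -53$ ($F = 84 - 137 = -53$)
$S{\left(k,Q \right)} = -53 + Q + k$ ($S{\left(k,Q \right)} = \left(k + Q\right) - 53 = \left(Q + k\right) - 53 = -53 + Q + k$)
$\frac{87344}{S{\left(-302,-97 \right)}} = \frac{87344}{-53 - 97 - 302} = \frac{87344}{-452} = 87344 \left(- \frac{1}{452}\right) = - \frac{21836}{113}$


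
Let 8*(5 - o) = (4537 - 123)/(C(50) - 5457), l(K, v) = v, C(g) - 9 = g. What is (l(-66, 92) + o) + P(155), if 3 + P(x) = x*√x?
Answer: 2031855/21592 + 155*√155 ≈ 2023.8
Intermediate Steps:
C(g) = 9 + g
P(x) = -3 + x^(3/2) (P(x) = -3 + x*√x = -3 + x^(3/2))
o = 110167/21592 (o = 5 - (4537 - 123)/(8*((9 + 50) - 5457)) = 5 - 2207/(4*(59 - 5457)) = 5 - 2207/(4*(-5398)) = 5 - 2207*(-1)/(4*5398) = 5 - ⅛*(-2207/2699) = 5 + 2207/21592 = 110167/21592 ≈ 5.1022)
(l(-66, 92) + o) + P(155) = (92 + 110167/21592) + (-3 + 155^(3/2)) = 2096631/21592 + (-3 + 155*√155) = 2031855/21592 + 155*√155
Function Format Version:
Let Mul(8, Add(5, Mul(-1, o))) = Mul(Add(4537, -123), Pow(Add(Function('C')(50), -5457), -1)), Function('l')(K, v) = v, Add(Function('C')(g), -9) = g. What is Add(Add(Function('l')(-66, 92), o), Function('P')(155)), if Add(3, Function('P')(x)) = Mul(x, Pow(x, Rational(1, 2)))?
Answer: Add(Rational(2031855, 21592), Mul(155, Pow(155, Rational(1, 2)))) ≈ 2023.8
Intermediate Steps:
Function('C')(g) = Add(9, g)
Function('P')(x) = Add(-3, Pow(x, Rational(3, 2))) (Function('P')(x) = Add(-3, Mul(x, Pow(x, Rational(1, 2)))) = Add(-3, Pow(x, Rational(3, 2))))
o = Rational(110167, 21592) (o = Add(5, Mul(Rational(-1, 8), Mul(Add(4537, -123), Pow(Add(Add(9, 50), -5457), -1)))) = Add(5, Mul(Rational(-1, 8), Mul(4414, Pow(Add(59, -5457), -1)))) = Add(5, Mul(Rational(-1, 8), Mul(4414, Pow(-5398, -1)))) = Add(5, Mul(Rational(-1, 8), Mul(4414, Rational(-1, 5398)))) = Add(5, Mul(Rational(-1, 8), Rational(-2207, 2699))) = Add(5, Rational(2207, 21592)) = Rational(110167, 21592) ≈ 5.1022)
Add(Add(Function('l')(-66, 92), o), Function('P')(155)) = Add(Add(92, Rational(110167, 21592)), Add(-3, Pow(155, Rational(3, 2)))) = Add(Rational(2096631, 21592), Add(-3, Mul(155, Pow(155, Rational(1, 2))))) = Add(Rational(2031855, 21592), Mul(155, Pow(155, Rational(1, 2))))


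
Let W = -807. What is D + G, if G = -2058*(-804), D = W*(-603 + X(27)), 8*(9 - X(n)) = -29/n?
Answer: 153639479/72 ≈ 2.1339e+6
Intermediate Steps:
X(n) = 9 + 29/(8*n) (X(n) = 9 - (-29)/(8*n) = 9 + 29/(8*n))
D = 34505975/72 (D = -807*(-603 + (9 + (29/8)/27)) = -807*(-603 + (9 + (29/8)*(1/27))) = -807*(-603 + (9 + 29/216)) = -807*(-603 + 1973/216) = -807*(-128275/216) = 34505975/72 ≈ 4.7925e+5)
G = 1654632
D + G = 34505975/72 + 1654632 = 153639479/72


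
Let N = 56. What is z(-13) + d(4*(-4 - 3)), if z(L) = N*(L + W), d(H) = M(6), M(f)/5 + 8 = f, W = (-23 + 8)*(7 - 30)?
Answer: 18582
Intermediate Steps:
W = 345 (W = -15*(-23) = 345)
M(f) = -40 + 5*f
d(H) = -10 (d(H) = -40 + 5*6 = -40 + 30 = -10)
z(L) = 19320 + 56*L (z(L) = 56*(L + 345) = 56*(345 + L) = 19320 + 56*L)
z(-13) + d(4*(-4 - 3)) = (19320 + 56*(-13)) - 10 = (19320 - 728) - 10 = 18592 - 10 = 18582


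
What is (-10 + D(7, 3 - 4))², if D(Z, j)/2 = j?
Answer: 144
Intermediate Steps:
D(Z, j) = 2*j
(-10 + D(7, 3 - 4))² = (-10 + 2*(3 - 4))² = (-10 + 2*(-1))² = (-10 - 2)² = (-12)² = 144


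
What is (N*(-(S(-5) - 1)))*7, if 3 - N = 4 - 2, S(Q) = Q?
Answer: 42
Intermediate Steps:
N = 1 (N = 3 - (4 - 2) = 3 - 1*2 = 3 - 2 = 1)
(N*(-(S(-5) - 1)))*7 = (1*(-(-5 - 1)))*7 = (1*(-1*(-6)))*7 = (1*6)*7 = 6*7 = 42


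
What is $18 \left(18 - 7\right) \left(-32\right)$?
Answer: $-6336$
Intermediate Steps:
$18 \left(18 - 7\right) \left(-32\right) = 18 \cdot 11 \left(-32\right) = 198 \left(-32\right) = -6336$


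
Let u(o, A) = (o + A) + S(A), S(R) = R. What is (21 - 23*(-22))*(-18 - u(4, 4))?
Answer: -15810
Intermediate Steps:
u(o, A) = o + 2*A (u(o, A) = (o + A) + A = (A + o) + A = o + 2*A)
(21 - 23*(-22))*(-18 - u(4, 4)) = (21 - 23*(-22))*(-18 - (4 + 2*4)) = (21 + 506)*(-18 - (4 + 8)) = 527*(-18 - 1*12) = 527*(-18 - 12) = 527*(-30) = -15810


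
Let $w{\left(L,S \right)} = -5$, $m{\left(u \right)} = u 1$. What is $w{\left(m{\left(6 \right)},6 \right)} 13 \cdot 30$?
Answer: $-1950$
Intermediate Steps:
$m{\left(u \right)} = u$
$w{\left(m{\left(6 \right)},6 \right)} 13 \cdot 30 = \left(-5\right) 13 \cdot 30 = \left(-65\right) 30 = -1950$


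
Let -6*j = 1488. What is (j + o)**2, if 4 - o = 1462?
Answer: 2910436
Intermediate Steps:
o = -1458 (o = 4 - 1*1462 = 4 - 1462 = -1458)
j = -248 (j = -1/6*1488 = -248)
(j + o)**2 = (-248 - 1458)**2 = (-1706)**2 = 2910436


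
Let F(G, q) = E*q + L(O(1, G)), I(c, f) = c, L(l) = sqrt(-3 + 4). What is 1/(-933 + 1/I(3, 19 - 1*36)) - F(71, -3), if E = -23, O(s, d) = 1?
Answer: -195863/2798 ≈ -70.001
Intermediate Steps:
L(l) = 1 (L(l) = sqrt(1) = 1)
F(G, q) = 1 - 23*q (F(G, q) = -23*q + 1 = 1 - 23*q)
1/(-933 + 1/I(3, 19 - 1*36)) - F(71, -3) = 1/(-933 + 1/3) - (1 - 23*(-3)) = 1/(-933 + 1/3) - (1 + 69) = 1/(-2798/3) - 1*70 = -3/2798 - 70 = -195863/2798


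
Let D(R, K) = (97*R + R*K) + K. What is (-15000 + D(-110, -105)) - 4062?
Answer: -18287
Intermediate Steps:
D(R, K) = K + 97*R + K*R (D(R, K) = (97*R + K*R) + K = K + 97*R + K*R)
(-15000 + D(-110, -105)) - 4062 = (-15000 + (-105 + 97*(-110) - 105*(-110))) - 4062 = (-15000 + (-105 - 10670 + 11550)) - 4062 = (-15000 + 775) - 4062 = -14225 - 4062 = -18287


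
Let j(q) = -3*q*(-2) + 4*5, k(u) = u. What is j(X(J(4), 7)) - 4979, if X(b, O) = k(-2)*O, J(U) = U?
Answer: -5043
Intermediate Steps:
X(b, O) = -2*O
j(q) = 20 + 6*q (j(q) = 6*q + 20 = 20 + 6*q)
j(X(J(4), 7)) - 4979 = (20 + 6*(-2*7)) - 4979 = (20 + 6*(-14)) - 4979 = (20 - 84) - 4979 = -64 - 4979 = -5043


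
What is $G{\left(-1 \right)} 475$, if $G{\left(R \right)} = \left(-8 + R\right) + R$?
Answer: $-4750$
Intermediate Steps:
$G{\left(R \right)} = -8 + 2 R$
$G{\left(-1 \right)} 475 = \left(-8 + 2 \left(-1\right)\right) 475 = \left(-8 - 2\right) 475 = \left(-10\right) 475 = -4750$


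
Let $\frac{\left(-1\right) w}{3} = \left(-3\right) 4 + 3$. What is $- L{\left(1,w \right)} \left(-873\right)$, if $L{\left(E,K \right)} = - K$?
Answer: $-23571$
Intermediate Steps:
$w = 27$ ($w = - 3 \left(\left(-3\right) 4 + 3\right) = - 3 \left(-12 + 3\right) = \left(-3\right) \left(-9\right) = 27$)
$- L{\left(1,w \right)} \left(-873\right) = - \left(-1\right) 27 \left(-873\right) = \left(-1\right) \left(-27\right) \left(-873\right) = 27 \left(-873\right) = -23571$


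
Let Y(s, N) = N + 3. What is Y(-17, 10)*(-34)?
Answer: -442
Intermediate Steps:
Y(s, N) = 3 + N
Y(-17, 10)*(-34) = (3 + 10)*(-34) = 13*(-34) = -442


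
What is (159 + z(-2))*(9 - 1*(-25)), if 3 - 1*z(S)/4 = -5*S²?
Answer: 8534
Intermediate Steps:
z(S) = 12 + 20*S² (z(S) = 12 - (-20)*S² = 12 + 20*S²)
(159 + z(-2))*(9 - 1*(-25)) = (159 + (12 + 20*(-2)²))*(9 - 1*(-25)) = (159 + (12 + 20*4))*(9 + 25) = (159 + (12 + 80))*34 = (159 + 92)*34 = 251*34 = 8534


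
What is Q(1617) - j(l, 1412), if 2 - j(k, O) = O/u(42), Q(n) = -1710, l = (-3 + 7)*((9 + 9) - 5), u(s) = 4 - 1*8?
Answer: -2065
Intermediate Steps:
u(s) = -4 (u(s) = 4 - 8 = -4)
l = 52 (l = 4*(18 - 5) = 4*13 = 52)
j(k, O) = 2 + O/4 (j(k, O) = 2 - O/(-4) = 2 - O*(-1)/4 = 2 - (-1)*O/4 = 2 + O/4)
Q(1617) - j(l, 1412) = -1710 - (2 + (¼)*1412) = -1710 - (2 + 353) = -1710 - 1*355 = -1710 - 355 = -2065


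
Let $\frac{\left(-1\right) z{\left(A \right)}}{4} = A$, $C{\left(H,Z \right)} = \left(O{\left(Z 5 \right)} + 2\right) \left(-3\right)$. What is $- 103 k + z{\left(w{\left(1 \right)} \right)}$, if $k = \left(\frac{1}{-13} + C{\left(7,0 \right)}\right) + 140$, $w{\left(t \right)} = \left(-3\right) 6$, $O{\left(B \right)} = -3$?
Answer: $- \frac{190438}{13} \approx -14649.0$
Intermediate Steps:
$w{\left(t \right)} = -18$
$C{\left(H,Z \right)} = 3$ ($C{\left(H,Z \right)} = \left(-3 + 2\right) \left(-3\right) = \left(-1\right) \left(-3\right) = 3$)
$z{\left(A \right)} = - 4 A$
$k = \frac{1858}{13}$ ($k = \left(\frac{1}{-13} + 3\right) + 140 = \left(- \frac{1}{13} + 3\right) + 140 = \frac{38}{13} + 140 = \frac{1858}{13} \approx 142.92$)
$- 103 k + z{\left(w{\left(1 \right)} \right)} = \left(-103\right) \frac{1858}{13} - -72 = - \frac{191374}{13} + 72 = - \frac{190438}{13}$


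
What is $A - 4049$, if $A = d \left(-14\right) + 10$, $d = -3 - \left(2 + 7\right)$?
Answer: $-3871$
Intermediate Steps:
$d = -12$ ($d = -3 - 9 = -12$)
$A = 178$ ($A = \left(-12\right) \left(-14\right) + 10 = 168 + 10 = 178$)
$A - 4049 = 178 - 4049 = -3871$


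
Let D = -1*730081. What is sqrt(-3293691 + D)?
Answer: 2*I*sqrt(1005943) ≈ 2005.9*I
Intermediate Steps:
D = -730081
sqrt(-3293691 + D) = sqrt(-3293691 - 730081) = sqrt(-4023772) = 2*I*sqrt(1005943)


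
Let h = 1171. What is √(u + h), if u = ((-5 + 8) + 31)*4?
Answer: √1307 ≈ 36.152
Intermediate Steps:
u = 136 (u = (3 + 31)*4 = 34*4 = 136)
√(u + h) = √(136 + 1171) = √1307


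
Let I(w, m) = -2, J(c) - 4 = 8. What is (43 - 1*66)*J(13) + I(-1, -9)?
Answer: -278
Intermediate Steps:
J(c) = 12 (J(c) = 4 + 8 = 12)
(43 - 1*66)*J(13) + I(-1, -9) = (43 - 1*66)*12 - 2 = (43 - 66)*12 - 2 = -23*12 - 2 = -276 - 2 = -278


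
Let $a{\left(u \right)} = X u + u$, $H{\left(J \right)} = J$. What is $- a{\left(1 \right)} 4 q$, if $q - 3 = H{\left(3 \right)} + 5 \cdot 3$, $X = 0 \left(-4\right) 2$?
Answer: $-84$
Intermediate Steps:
$X = 0$ ($X = 0 \cdot 2 = 0$)
$q = 21$ ($q = 3 + \left(3 + 5 \cdot 3\right) = 3 + \left(3 + 15\right) = 3 + 18 = 21$)
$a{\left(u \right)} = u$ ($a{\left(u \right)} = 0 u + u = 0 + u = u$)
$- a{\left(1 \right)} 4 q = \left(-1\right) 1 \cdot 4 \cdot 21 = \left(-1\right) 84 = -84$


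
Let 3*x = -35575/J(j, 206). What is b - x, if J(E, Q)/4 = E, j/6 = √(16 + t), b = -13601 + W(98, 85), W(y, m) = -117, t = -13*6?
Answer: -13718 - 35575*I*√62/4464 ≈ -13718.0 - 62.75*I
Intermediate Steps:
t = -78
b = -13718 (b = -13601 - 117 = -13718)
j = 6*I*√62 (j = 6*√(16 - 78) = 6*√(-62) = 6*(I*√62) = 6*I*√62 ≈ 47.244*I)
J(E, Q) = 4*E
x = 35575*I*√62/4464 (x = (-35575*(-I*√62/1488))/3 = (-(-35575)*I*√62/1488)/3 = (35575*I*√62/1488)/3 = 35575*I*√62/4464 ≈ 62.75*I)
b - x = -13718 - 35575*I*√62/4464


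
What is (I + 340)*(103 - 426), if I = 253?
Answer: -191539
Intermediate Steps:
(I + 340)*(103 - 426) = (253 + 340)*(103 - 426) = 593*(-323) = -191539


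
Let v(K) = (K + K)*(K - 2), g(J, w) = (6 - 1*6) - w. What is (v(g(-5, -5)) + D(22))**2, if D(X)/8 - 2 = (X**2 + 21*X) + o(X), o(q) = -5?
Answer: 57365476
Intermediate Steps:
g(J, w) = -w (g(J, w) = (6 - 6) - w = 0 - w = -w)
v(K) = 2*K*(-2 + K) (v(K) = (2*K)*(-2 + K) = 2*K*(-2 + K))
D(X) = -24 + 8*X**2 + 168*X (D(X) = 16 + 8*((X**2 + 21*X) - 5) = 16 + 8*(-5 + X**2 + 21*X) = 16 + (-40 + 8*X**2 + 168*X) = -24 + 8*X**2 + 168*X)
(v(g(-5, -5)) + D(22))**2 = (2*(-1*(-5))*(-2 - 1*(-5)) + (-24 + 8*22**2 + 168*22))**2 = (2*5*(-2 + 5) + (-24 + 8*484 + 3696))**2 = (2*5*3 + (-24 + 3872 + 3696))**2 = (30 + 7544)**2 = 7574**2 = 57365476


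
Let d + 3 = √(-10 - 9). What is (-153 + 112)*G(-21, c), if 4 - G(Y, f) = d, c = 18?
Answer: -287 + 41*I*√19 ≈ -287.0 + 178.71*I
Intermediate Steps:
d = -3 + I*√19 (d = -3 + √(-10 - 9) = -3 + √(-19) = -3 + I*√19 ≈ -3.0 + 4.3589*I)
G(Y, f) = 7 - I*√19 (G(Y, f) = 4 - (-3 + I*√19) = 4 + (3 - I*√19) = 7 - I*√19)
(-153 + 112)*G(-21, c) = (-153 + 112)*(7 - I*√19) = -41*(7 - I*√19) = -287 + 41*I*√19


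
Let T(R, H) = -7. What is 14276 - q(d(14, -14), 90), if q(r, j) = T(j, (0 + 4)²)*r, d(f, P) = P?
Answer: 14178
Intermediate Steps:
q(r, j) = -7*r
14276 - q(d(14, -14), 90) = 14276 - (-7)*(-14) = 14276 - 1*98 = 14276 - 98 = 14178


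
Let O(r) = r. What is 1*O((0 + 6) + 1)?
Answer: 7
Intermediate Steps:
1*O((0 + 6) + 1) = 1*((0 + 6) + 1) = 1*(6 + 1) = 1*7 = 7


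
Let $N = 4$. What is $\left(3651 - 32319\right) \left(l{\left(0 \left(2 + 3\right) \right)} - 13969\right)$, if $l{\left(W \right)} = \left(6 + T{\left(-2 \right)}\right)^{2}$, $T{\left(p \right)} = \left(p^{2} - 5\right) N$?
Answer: $400348620$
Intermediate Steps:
$T{\left(p \right)} = -20 + 4 p^{2}$ ($T{\left(p \right)} = \left(p^{2} - 5\right) 4 = \left(-5 + p^{2}\right) 4 = -20 + 4 p^{2}$)
$l{\left(W \right)} = 4$ ($l{\left(W \right)} = \left(6 - \left(20 - 4 \left(-2\right)^{2}\right)\right)^{2} = \left(6 + \left(-20 + 4 \cdot 4\right)\right)^{2} = \left(6 + \left(-20 + 16\right)\right)^{2} = \left(6 - 4\right)^{2} = 2^{2} = 4$)
$\left(3651 - 32319\right) \left(l{\left(0 \left(2 + 3\right) \right)} - 13969\right) = \left(3651 - 32319\right) \left(4 - 13969\right) = \left(-28668\right) \left(-13965\right) = 400348620$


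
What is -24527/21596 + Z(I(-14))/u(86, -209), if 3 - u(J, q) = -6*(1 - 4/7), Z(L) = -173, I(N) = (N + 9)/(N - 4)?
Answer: -27109309/842244 ≈ -32.187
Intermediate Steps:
I(N) = (9 + N)/(-4 + N)
u(J, q) = 39/7 (u(J, q) = 3 - (-6)*(1 - 4/7) = 3 - (-6)*3/7 = 3 - 1*(-18/7) = 3 + 18/7 = 39/7)
-24527/21596 + Z(I(-14))/u(86, -209) = -24527/21596 - 173/39/7 = -24527*1/21596 - 173*7/39 = -24527/21596 - 1211/39 = -27109309/842244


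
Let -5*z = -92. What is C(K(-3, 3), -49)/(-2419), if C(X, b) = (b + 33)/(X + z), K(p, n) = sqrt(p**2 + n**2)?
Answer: 3680/9692933 - 600*sqrt(2)/9692933 ≈ 0.00029212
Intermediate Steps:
z = 92/5 (z = -1/5*(-92) = 92/5 ≈ 18.400)
K(p, n) = sqrt(n**2 + p**2)
C(X, b) = (33 + b)/(92/5 + X) (C(X, b) = (b + 33)/(X + 92/5) = (33 + b)/(92/5 + X))
C(K(-3, 3), -49)/(-2419) = (5*(33 - 49)/(92 + 5*sqrt(3**2 + (-3)**2)))/(-2419) = (5*(-16)/(92 + 5*sqrt(9 + 9)))*(-1/2419) = (5*(-16)/(92 + 5*sqrt(18)))*(-1/2419) = (5*(-16)/(92 + 5*(3*sqrt(2))))*(-1/2419) = (5*(-16)/(92 + 15*sqrt(2)))*(-1/2419) = -80/(92 + 15*sqrt(2))*(-1/2419) = 80/(2419*(92 + 15*sqrt(2)))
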